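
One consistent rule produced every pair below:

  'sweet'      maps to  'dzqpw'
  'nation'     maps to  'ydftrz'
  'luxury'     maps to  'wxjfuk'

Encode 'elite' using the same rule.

It's a Vigenère-style cipher with numeric key [11,3,12]: position i shifts by key[i mod 3].
Applying it to elite: e+11=p, l+3=o, i+12=u, t+11=e, e+3=h.

poueh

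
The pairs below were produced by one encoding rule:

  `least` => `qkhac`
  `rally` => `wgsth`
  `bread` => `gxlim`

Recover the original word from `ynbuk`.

thumb

In least: l→q is +5, e→k is +6, a→h is +7, s→a is +8 — the shift increases by 1 each position. Each letter shifts forward by (position + 5), i.e. 5, 6, 7, … — the shift grows by one for each successive letter.
Reversing it on ynbuk: y−5=t, n−6=h, b−7=u, u−8=m, k−9=b.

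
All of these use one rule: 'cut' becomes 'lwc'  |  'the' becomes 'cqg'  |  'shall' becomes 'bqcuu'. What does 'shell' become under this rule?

The rule splits by letter class: vowels +2, consonants +9.
On shell: s(cons)+9=b, h(cons)+9=q, e(vowel)+2=g, l(cons)+9=u, l(cons)+9=u.

bqguu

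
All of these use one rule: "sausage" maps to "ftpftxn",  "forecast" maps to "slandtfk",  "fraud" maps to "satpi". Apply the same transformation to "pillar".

s(18)→f(5) and a(0)→t(19) fit y≡5x+19 (mod 26); the inverse of 5 mod 26 is 21. This is an affine cipher: with a=0,…,z=25, each position x becomes (5x+19) mod 26.
For pillar: p(15)→5·15+19≡16=q; i(8)→5·8+19≡7=h; l(11)→5·11+19≡22=w; l(11)→5·11+19≡22=w; a(0)→5·0+19≡19=t; r(17)→5·17+19≡0=a (all mod 26).

qhwwta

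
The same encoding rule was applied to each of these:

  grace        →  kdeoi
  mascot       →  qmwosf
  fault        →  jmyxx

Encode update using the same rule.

Shifts by position in grace: pos 0: g→k (+4), pos 1: r→d (+12), pos 2: a→e (+4), pos 3: c→o (+12) — repeating every 2. The shifts repeat in a cycle of length 2: positions 0,1,… shift by +4, +12, then the pattern repeats.
On update: u+4=y, p+12=b, d+4=h, a+12=m, t+4=x, e+12=q.

ybhmxq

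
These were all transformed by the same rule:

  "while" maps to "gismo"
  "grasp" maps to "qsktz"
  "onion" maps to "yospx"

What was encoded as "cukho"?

It's a Vigenère-style cipher with numeric key [10,1]: position i shifts by key[i mod 2].
Reversing it on cukho: c−10=s, u−1=t, k−10=a, h−1=g, o−10=e.

stage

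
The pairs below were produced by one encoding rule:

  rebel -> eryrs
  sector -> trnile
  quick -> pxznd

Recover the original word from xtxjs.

usual

r(17)→e(4) and e(4)→r(17) fit y≡15x+9 (mod 26); the inverse of 15 mod 26 is 7. This is an affine cipher: with a=0,…,z=25, each position x becomes (15x+9) mod 26.
Undoing it on xtxjs: x(23)→7·(23−9)≡20=u; t(19)→7·(19−9)≡18=s; x(23)→7·(23−9)≡20=u; j(9)→7·(9−9)≡0=a; s(18)→7·(18−9)≡11=l (all mod 26).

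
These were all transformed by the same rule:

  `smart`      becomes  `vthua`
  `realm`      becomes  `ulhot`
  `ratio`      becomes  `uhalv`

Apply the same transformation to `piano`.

Shifts by position in smart: pos 0: s→v (+3), pos 1: m→t (+7), pos 2: a→h (+7), pos 3: r→u (+3), pos 4: t→a (+7) — repeating every 3. It's a Vigenère-style cipher with numeric key [3,7,7]: position i shifts by key[i mod 3].
On piano: p+3=s, i+7=p, a+7=h, n+3=q, o+7=v.

sphqv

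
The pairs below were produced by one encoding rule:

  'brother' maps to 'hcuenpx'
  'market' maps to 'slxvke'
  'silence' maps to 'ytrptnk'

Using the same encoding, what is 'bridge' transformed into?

hcoomp

Shifts by position in brother: pos 0: b→h (+6), pos 1: r→c (+11), pos 2: o→u (+6), pos 3: t→e (+11) — repeating every 2. It's a Vigenère-style cipher with numeric key [6,11]: position i shifts by key[i mod 2].
On bridge: b+6=h, r+11=c, i+6=o, d+11=o, g+6=m, e+11=p.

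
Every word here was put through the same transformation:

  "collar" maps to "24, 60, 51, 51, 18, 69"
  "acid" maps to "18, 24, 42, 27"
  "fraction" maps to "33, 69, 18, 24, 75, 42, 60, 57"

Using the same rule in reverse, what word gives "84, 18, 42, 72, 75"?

The formula is n = 3×(alphabet index, a=1) + 15.
Undoing it on 84, 18, 42, 72, 75: 84→(84−15)÷3=23=w, 18→(18−15)÷3=1=a, 42→(42−15)÷3=9=i, 72→(72−15)÷3=19=s, 75→(75−15)÷3=20=t.

waist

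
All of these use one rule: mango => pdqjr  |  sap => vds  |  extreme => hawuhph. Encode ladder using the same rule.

odgghu

Compare letters: m→p is +3, a→d is +3, n→q is +3 — a constant shift. Each letter is shifted forward by 3 in the alphabet (a Caesar shift of +3).
On ladder: l+3=o, a+3=d, d+3=g, d+3=g, e+3=h, r+3=u.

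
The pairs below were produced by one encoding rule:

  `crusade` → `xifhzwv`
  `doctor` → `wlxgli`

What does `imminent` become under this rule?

rnnrmvmg

Each pair mirrors across the alphabet (c↔x, r↔i, u↔f): positions sum to 25. This is the alphabet-reversal cipher (Atbash): a becomes z, b becomes y, etc.
Applying it to imminent: i↔r, m↔n, m↔n, i↔r, n↔m, e↔v, n↔m, t↔g.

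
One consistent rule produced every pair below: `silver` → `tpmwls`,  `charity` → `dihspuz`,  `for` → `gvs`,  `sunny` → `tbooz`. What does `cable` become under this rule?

dhcml

The shift depends on letter class: consonant s→t is +1, but vowel i→p is +7. Vowels shift forward by 7 and consonants shift forward by 1.
For cable: c(cons)+1=d, a(vowel)+7=h, b(cons)+1=c, l(cons)+1=m, e(vowel)+7=l.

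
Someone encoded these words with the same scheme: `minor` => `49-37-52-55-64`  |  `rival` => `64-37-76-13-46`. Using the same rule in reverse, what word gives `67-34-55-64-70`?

m(#13)→49 and i(#9)→37: differences scale by 3, so n = 3·pos + 10. Each letter becomes 3×(its alphabet position, a=1..z=26) + 10.
Decoding 67-34-55-64-70: 67→(67−10)÷3=19=s, 34→(34−10)÷3=8=h, 55→(55−10)÷3=15=o, 64→(64−10)÷3=18=r, 70→(70−10)÷3=20=t.

short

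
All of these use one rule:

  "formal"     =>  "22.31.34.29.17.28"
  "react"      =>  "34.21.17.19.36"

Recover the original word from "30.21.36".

net

f is letter #6 and maps to 22: an offset of 16. The number is (letter's place in the alphabet, a=1) + 16.
Undoing it on 30.21.36: 30→(30−16)÷1=14=n, 21→(21−16)÷1=5=e, 36→(36−16)÷1=20=t.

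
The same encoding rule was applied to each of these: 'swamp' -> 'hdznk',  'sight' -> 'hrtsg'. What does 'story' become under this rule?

hglib

Each pair mirrors across the alphabet (s↔h, w↔d, a↔z): positions sum to 25. Letters are reflected about the middle of the alphabet (position → 25−position): Atbash.
For story: s↔h, t↔g, o↔l, r↔i, y↔b.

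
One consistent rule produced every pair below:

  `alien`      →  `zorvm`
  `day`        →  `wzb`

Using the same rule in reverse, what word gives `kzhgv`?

paste

Letters are reflected about the middle of the alphabet (position → 25−position): Atbash.
Reversing it on kzhgv: k↔p, z↔a, h↔s, g↔t, v↔e.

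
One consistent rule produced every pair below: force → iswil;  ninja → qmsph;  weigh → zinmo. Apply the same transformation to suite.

vynzl

In force: f→i is +3, o→s is +4, r→w is +5, c→i is +6 — the shift increases by 1 each position. Each letter shifts forward by (position + 3), i.e. 3, 4, 5, … — the shift grows by one for each successive letter.
For suite: s+3=v, u+4=y, i+5=n, t+6=z, e+7=l.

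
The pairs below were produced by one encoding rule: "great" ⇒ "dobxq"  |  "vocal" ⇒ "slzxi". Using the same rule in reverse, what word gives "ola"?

Compare letters: g→d is +23, r→o is +23, e→b is +23 — a constant shift. This is a Caesar cipher with shift 23.
Undoing it on ola: o−23=r, l−23=o, a−23=d.

rod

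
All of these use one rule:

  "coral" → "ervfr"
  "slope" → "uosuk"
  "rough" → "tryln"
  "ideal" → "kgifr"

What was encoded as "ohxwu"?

In coral: c→e is +2, o→r is +3, r→v is +4, a→f is +5 — the shift increases by 1 each position. The shift increases by 1 at each position, starting from +2: 2, 3, 4, ….
Decoding ohxwu: o−2=m, h−3=e, x−4=t, w−5=r, u−6=o.

metro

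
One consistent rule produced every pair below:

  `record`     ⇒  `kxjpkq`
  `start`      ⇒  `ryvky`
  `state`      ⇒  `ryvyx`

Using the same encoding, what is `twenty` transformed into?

r(17)→k(10) and e(4)→x(23) fit y≡7x+21 (mod 26); the inverse of 7 mod 26 is 15. This is an affine cipher: with a=0,…,z=25, each position x becomes (7x+21) mod 26.
On twenty: t(19)→7·19+21≡24=y; w(22)→7·22+21≡19=t; e(4)→7·4+21≡23=x; n(13)→7·13+21≡8=i; t(19)→7·19+21≡24=y; y(24)→7·24+21≡7=h (all mod 26).

ytxiyh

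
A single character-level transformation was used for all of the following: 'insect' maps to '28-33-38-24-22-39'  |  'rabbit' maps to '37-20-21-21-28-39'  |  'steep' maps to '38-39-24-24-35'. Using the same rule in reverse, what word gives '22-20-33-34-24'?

i is letter #9 and maps to 28: an offset of 19. Letters become their 1-based position plus 19 (so a→20, b→21, …).
Reversing it on 22-20-33-34-24: 22→(22−19)÷1=3=c, 20→(20−19)÷1=1=a, 33→(33−19)÷1=14=n, 34→(34−19)÷1=15=o, 24→(24−19)÷1=5=e.

canoe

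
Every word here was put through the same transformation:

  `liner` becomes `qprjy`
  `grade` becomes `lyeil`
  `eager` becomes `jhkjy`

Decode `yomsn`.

Shifts by position in liner: pos 0: l→q (+5), pos 1: i→p (+7), pos 2: n→r (+4), pos 3: e→j (+5), pos 4: r→y (+7) — repeating every 3. A repeating key of period 3 is used — shifts +5, +7, +4 over and over.
Decoding yomsn: y−5=t, o−7=h, m−4=i, s−5=n, n−7=g.

thing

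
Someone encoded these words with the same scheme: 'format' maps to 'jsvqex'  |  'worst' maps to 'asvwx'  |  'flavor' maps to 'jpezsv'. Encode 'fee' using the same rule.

Compare letters: f→j is +4, o→s is +4, r→v is +4 — a constant shift. Every letter moves 4 places later in the alphabet, wrapping around z→a.
Applying it to fee: f+4=j, e+4=i, e+4=i.

jii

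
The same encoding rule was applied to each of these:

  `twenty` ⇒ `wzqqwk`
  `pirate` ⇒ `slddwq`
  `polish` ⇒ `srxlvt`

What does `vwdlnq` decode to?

strike

Shifts by position in twenty: pos 0: t→w (+3), pos 1: w→z (+3), pos 2: e→q (+12), pos 3: n→q (+3), pos 4: t→w (+3), pos 5: y→k (+12) — repeating every 3. It's a Vigenère-style cipher with numeric key [3,3,12]: position i shifts by key[i mod 3].
Reversing it on vwdlnq: v−3=s, w−3=t, d−12=r, l−3=i, n−3=k, q−12=e.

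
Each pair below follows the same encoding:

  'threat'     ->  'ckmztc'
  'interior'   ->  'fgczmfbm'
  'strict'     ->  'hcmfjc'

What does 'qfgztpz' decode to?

This is an affine cipher: with a=0,…,z=25, each position x becomes (21x+19) mod 26.
Decoding qfgztpz: q(16)→5·(16−19)≡11=l; f(5)→5·(5−19)≡8=i; g(6)→5·(6−19)≡13=n; z(25)→5·(25−19)≡4=e; t(19)→5·(19−19)≡0=a; p(15)→5·(15−19)≡6=g; z(25)→5·(25−19)≡4=e (all mod 26).

lineage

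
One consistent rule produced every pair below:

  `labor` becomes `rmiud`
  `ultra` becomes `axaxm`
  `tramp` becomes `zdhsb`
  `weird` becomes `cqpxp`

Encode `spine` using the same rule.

Shifts by position in labor: pos 0: l→r (+6), pos 1: a→m (+12), pos 2: b→i (+7), pos 3: o→u (+6), pos 4: r→d (+12) — repeating every 3. The shifts repeat in a cycle of length 3: positions 0,1,… shift by +6, +12, +7, then the pattern repeats.
Applying it to spine: s+6=y, p+12=b, i+7=p, n+6=t, e+12=q.

ybptq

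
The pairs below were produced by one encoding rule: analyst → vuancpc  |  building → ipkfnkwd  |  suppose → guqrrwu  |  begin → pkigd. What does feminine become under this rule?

gpkpkogh

The output letters match the input read backwards, each shifted +2: analyst reversed is tsylana. Read the word backwards and shift each letter +2.
On feminine: reverse → eninimef; then shift: e+2=g, n+2=p, i+2=k, n+2=p, i+2=k, m+2=o, e+2=g, f+2=h.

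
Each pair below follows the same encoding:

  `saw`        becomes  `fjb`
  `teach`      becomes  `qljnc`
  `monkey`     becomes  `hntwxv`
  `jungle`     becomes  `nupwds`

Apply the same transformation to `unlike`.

The word is reversed, then every letter is shifted forward by 9.
Applying it to unlike: reverse → ekilnu; then shift: e+9=n, k+9=t, i+9=r, l+9=u, n+9=w, u+9=d.

ntruwd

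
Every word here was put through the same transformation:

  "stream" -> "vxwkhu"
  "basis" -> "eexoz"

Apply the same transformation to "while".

In stream: s→v is +3, t→x is +4, r→w is +5, e→k is +6 — the shift increases by 1 each position. The shift increases by 1 at each position, starting from +3: 3, 4, 5, ….
Applying it to while: w+3=z, h+4=l, i+5=n, l+6=r, e+7=l.

zlnrl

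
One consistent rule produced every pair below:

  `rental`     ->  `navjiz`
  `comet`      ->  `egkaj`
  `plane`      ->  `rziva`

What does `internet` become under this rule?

r(17)→n(13) and e(4)→a(0) fit y≡11x+8 (mod 26); the inverse of 11 mod 26 is 19. This is an affine cipher: with a=0,…,z=25, each position x becomes (11x+8) mod 26.
On internet: i(8)→11·8+8≡18=s; n(13)→11·13+8≡21=v; t(19)→11·19+8≡9=j; e(4)→11·4+8≡0=a; r(17)→11·17+8≡13=n; n(13)→11·13+8≡21=v; e(4)→11·4+8≡0=a; t(19)→11·19+8≡9=j (all mod 26).

svjanvaj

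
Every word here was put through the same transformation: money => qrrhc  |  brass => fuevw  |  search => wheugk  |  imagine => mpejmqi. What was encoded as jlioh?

Shifts by position in money: pos 0: m→q (+4), pos 1: o→r (+3), pos 2: n→r (+4), pos 3: e→h (+3) — repeating every 2. A repeating key of period 2 is used — shifts +4, +3 over and over.
Undoing it on jlioh: j−4=f, l−3=i, i−4=e, o−3=l, h−4=d.

field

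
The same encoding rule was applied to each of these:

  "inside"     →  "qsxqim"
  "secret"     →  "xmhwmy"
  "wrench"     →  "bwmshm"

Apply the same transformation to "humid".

Vowels shift forward by 8 and consonants shift forward by 5.
On humid: h(cons)+5=m, u(vowel)+8=c, m(cons)+5=r, i(vowel)+8=q, d(cons)+5=i.

mcrqi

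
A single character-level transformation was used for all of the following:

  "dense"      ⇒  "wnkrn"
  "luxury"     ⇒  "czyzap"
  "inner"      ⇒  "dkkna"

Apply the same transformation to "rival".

d(3)→w(22) and e(4)→n(13) fit y≡17x+23 (mod 26); the inverse of 17 mod 26 is 23. This is an affine cipher: with a=0,…,z=25, each position x becomes (17x+23) mod 26.
On rival: r(17)→17·17+23≡0=a; i(8)→17·8+23≡3=d; v(21)→17·21+23≡16=q; a(0)→17·0+23≡23=x; l(11)→17·11+23≡2=c (all mod 26).

adqxc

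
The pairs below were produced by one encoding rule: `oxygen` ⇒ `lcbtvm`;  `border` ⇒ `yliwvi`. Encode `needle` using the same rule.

mvvwov

Each pair mirrors across the alphabet (o↔l, x↔c, y↔b): positions sum to 25. This is the alphabet-reversal cipher (Atbash): a becomes z, b becomes y, etc.
On needle: n↔m, e↔v, e↔v, d↔w, l↔o, e↔v.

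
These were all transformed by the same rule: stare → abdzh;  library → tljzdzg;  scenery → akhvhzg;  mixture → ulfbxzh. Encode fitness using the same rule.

The shift depends on letter class: consonant s→a is +8, but vowel a→d is +3. The rule splits by letter class: vowels +3, consonants +8.
On fitness: f(cons)+8=n, i(vowel)+3=l, t(cons)+8=b, n(cons)+8=v, e(vowel)+3=h, s(cons)+8=a, s(cons)+8=a.

nlbvhaa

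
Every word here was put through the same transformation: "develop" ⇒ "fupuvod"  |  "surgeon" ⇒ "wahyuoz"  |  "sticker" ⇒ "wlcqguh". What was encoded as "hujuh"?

d(3)→f(5) and e(4)→u(20) fit y≡15x+12 (mod 26); the inverse of 15 mod 26 is 7. This is an affine cipher: with a=0,…,z=25, each position x becomes (15x+12) mod 26.
Reversing it on hujuh: h(7)→7·(7−12)≡17=r; u(20)→7·(20−12)≡4=e; j(9)→7·(9−12)≡5=f; u(20)→7·(20−12)≡4=e; h(7)→7·(7−12)≡17=r (all mod 26).

refer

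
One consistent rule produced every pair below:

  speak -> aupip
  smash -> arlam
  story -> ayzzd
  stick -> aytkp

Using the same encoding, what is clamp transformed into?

kqluu

Shifts by position in speak: pos 0: s→a (+8), pos 1: p→u (+5), pos 2: e→p (+11), pos 3: a→i (+8), pos 4: k→p (+5) — repeating every 3. It's a Vigenère-style cipher with numeric key [8,5,11]: position i shifts by key[i mod 3].
On clamp: c+8=k, l+5=q, a+11=l, m+8=u, p+5=u.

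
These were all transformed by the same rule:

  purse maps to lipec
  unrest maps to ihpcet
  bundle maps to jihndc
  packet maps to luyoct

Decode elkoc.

spike

p(15)→l(11) and u(20)→i(8) fit y≡15x+20 (mod 26); the inverse of 15 mod 26 is 7. This is an affine cipher: with a=0,…,z=25, each position x becomes (15x+20) mod 26.
Reversing it on elkoc: e(4)→7·(4−20)≡18=s; l(11)→7·(11−20)≡15=p; k(10)→7·(10−20)≡8=i; o(14)→7·(14−20)≡10=k; c(2)→7·(2−20)≡4=e (all mod 26).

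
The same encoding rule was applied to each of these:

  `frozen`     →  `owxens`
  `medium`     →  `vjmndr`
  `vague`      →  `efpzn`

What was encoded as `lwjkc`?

It's a Vigenère-style cipher with numeric key [9,5]: position i shifts by key[i mod 2].
Decoding lwjkc: l−9=c, w−5=r, j−9=a, k−5=f, c−9=t.

craft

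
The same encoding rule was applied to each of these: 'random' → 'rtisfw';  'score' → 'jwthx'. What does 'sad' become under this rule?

ifx

The output letters match the input read backwards, each shifted +5: random reversed is modnar. Two steps: reverse the string, then apply a Caesar shift of +5.
On sad: reverse → das; then shift: d+5=i, a+5=f, s+5=x.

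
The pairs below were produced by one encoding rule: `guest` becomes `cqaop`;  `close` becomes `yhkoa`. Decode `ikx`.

mob

It's a constant shift of +22 (ROT22).
Undoing it on ikx: i−22=m, k−22=o, x−22=b.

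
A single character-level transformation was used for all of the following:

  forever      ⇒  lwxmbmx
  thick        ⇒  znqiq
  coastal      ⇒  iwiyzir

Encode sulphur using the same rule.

ycrvncx

The shift depends on letter class: consonant f→l is +6, but vowel o→w is +8. The rule splits by letter class: vowels +8, consonants +6.
On sulphur: s(cons)+6=y, u(vowel)+8=c, l(cons)+6=r, p(cons)+6=v, h(cons)+6=n, u(vowel)+8=c, r(cons)+6=x.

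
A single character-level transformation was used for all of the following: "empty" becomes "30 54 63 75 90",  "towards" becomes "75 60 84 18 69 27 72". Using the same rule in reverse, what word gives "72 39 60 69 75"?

short

The formula is n = 3×(alphabet index, a=1) + 15.
Decoding 72 39 60 69 75: 72→(72−15)÷3=19=s, 39→(39−15)÷3=8=h, 60→(60−15)÷3=15=o, 69→(69−15)÷3=18=r, 75→(75−15)÷3=20=t.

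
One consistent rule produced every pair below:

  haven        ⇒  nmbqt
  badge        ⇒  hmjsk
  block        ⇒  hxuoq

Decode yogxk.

scale

Shifts by position in haven: pos 0: h→n (+6), pos 1: a→m (+12), pos 2: v→b (+6), pos 3: e→q (+12) — repeating every 2. The shifts repeat in a cycle of length 2: positions 0,1,… shift by +6, +12, then the pattern repeats.
Decoding yogxk: y−6=s, o−12=c, g−6=a, x−12=l, k−6=e.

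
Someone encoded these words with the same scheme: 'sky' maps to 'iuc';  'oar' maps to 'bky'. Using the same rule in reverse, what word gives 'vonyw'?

model

The word is reversed, then every letter is shifted forward by 10.
Decoding vonyw: shift back: v−10=l, o−10=e, n−10=d, y−10=o, w−10=m → ledom; then reverse → model.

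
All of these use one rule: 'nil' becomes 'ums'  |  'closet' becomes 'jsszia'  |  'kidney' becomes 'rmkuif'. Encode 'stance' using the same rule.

The shift depends on letter class: consonant n→u is +7, but vowel i→m is +4. Two shifts are in play — +4 for a/e/i/o/u, +7 for every other letter.
Applying it to stance: s(cons)+7=z, t(cons)+7=a, a(vowel)+4=e, n(cons)+7=u, c(cons)+7=j, e(vowel)+4=i.

zaeuji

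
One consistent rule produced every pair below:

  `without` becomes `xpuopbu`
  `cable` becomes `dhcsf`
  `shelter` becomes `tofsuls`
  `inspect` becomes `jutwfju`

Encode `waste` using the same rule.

Shifts by position in without: pos 0: w→x (+1), pos 1: i→p (+7), pos 2: t→u (+1), pos 3: h→o (+7) — repeating every 2. A repeating key of period 2 is used — shifts +1, +7 over and over.
On waste: w+1=x, a+7=h, s+1=t, t+7=a, e+1=f.

xhtaf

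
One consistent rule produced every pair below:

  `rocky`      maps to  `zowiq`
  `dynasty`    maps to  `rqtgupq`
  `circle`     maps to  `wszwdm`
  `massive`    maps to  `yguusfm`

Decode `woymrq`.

comedy

r(17)→z(25) and o(14)→o(14) fit y≡21x+6 (mod 26); the inverse of 21 mod 26 is 5. Treating letters as 0–25, the rule is x ↦ 21x + 6 (mod 26).
Undoing it on woymrq: w(22)→5·(22−6)≡2=c; o(14)→5·(14−6)≡14=o; y(24)→5·(24−6)≡12=m; m(12)→5·(12−6)≡4=e; r(17)→5·(17−6)≡3=d; q(16)→5·(16−6)≡24=y (all mod 26).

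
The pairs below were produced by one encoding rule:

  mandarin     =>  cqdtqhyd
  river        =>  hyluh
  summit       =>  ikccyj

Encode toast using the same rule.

jeqij

It's a constant shift of +16 (ROT16).
Applying it to toast: t+16=j, o+16=e, a+16=q, s+16=i, t+16=j.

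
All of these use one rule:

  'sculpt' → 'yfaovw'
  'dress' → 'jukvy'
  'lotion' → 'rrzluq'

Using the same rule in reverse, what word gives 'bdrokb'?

valley

Shifts by position in sculpt: pos 0: s→y (+6), pos 1: c→f (+3), pos 2: u→a (+6), pos 3: l→o (+3) — repeating every 2. It's a Vigenère-style cipher with numeric key [6,3]: position i shifts by key[i mod 2].
Reversing it on bdrokb: b−6=v, d−3=a, r−6=l, o−3=l, k−6=e, b−3=y.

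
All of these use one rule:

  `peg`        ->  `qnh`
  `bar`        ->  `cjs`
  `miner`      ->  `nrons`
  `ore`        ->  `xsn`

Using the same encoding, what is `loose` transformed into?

The shift depends on letter class: consonant p→q is +1, but vowel e→n is +9. The rule splits by letter class: vowels +9, consonants +1.
For loose: l(cons)+1=m, o(vowel)+9=x, o(vowel)+9=x, s(cons)+1=t, e(vowel)+9=n.

mxxtn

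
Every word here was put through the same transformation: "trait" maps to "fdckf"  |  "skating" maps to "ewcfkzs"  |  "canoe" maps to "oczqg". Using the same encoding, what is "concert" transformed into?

Vowels shift forward by 2 and consonants shift forward by 12.
For concert: c(cons)+12=o, o(vowel)+2=q, n(cons)+12=z, c(cons)+12=o, e(vowel)+2=g, r(cons)+12=d, t(cons)+12=f.

oqzogdf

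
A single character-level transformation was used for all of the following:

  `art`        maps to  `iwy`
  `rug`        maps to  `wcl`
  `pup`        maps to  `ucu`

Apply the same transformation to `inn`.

The shift depends on letter class: consonant r→w is +5, but vowel a→i is +8. Two shifts are in play — +8 for a/e/i/o/u, +5 for every other letter.
On inn: i(vowel)+8=q, n(cons)+5=s, n(cons)+5=s.

qss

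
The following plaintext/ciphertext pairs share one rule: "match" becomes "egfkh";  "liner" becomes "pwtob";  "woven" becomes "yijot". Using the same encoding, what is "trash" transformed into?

fbgqh

This is an affine cipher: with a=0,…,z=25, each position x becomes (15x+6) mod 26.
On trash: t(19)→15·19+6≡5=f; r(17)→15·17+6≡1=b; a(0)→15·0+6≡6=g; s(18)→15·18+6≡16=q; h(7)→15·7+6≡7=h (all mod 26).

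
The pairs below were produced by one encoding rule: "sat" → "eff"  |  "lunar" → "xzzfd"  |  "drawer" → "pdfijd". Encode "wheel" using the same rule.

itjjx

Vowels shift forward by 5 and consonants shift forward by 12.
Applying it to wheel: w(cons)+12=i, h(cons)+12=t, e(vowel)+5=j, e(vowel)+5=j, l(cons)+12=x.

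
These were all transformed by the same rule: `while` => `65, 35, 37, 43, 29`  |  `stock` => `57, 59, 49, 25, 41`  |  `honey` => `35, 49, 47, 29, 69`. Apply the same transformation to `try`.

59, 55, 69

The formula is n = 2×(alphabet index, a=1) + 19.
For try: t=20→59, r=18→55, y=25→69.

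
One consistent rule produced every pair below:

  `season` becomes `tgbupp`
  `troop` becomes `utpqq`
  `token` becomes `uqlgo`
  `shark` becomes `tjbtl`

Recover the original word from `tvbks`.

stair

Shifts by position in season: pos 0: s→t (+1), pos 1: e→g (+2), pos 2: a→b (+1), pos 3: s→u (+2) — repeating every 2. The shifts repeat in a cycle of length 2: positions 0,1,… shift by +1, +2, then the pattern repeats.
Decoding tvbks: t−1=s, v−2=t, b−1=a, k−2=i, s−1=r.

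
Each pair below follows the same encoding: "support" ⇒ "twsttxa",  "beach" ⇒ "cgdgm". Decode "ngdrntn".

meaning

In support: s→t is +1, u→w is +2, p→s is +3, p→t is +4 — the shift increases by 1 each position. Letter i (0-indexed) is shifted by i+1, so successive shifts are 1, 2, 3, ….
Decoding ngdrntn: n−1=m, g−2=e, d−3=a, r−4=n, n−5=i, t−6=n, n−7=g.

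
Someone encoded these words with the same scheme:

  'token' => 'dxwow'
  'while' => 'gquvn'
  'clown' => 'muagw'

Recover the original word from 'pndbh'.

ferry

Shifts by position in token: pos 0: t→d (+10), pos 1: o→x (+9), pos 2: k→w (+12), pos 3: e→o (+10), pos 4: n→w (+9) — repeating every 3. The shifts repeat in a cycle of length 3: positions 0,1,… shift by +10, +9, +12, then the pattern repeats.
Undoing it on pndbh: p−10=f, n−9=e, d−12=r, b−10=r, h−9=y.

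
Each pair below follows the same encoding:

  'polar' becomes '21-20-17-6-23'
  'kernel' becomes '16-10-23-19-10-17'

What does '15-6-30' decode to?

p is letter #16 and maps to 21: an offset of 5. The number is (letter's place in the alphabet, a=1) + 5.
Decoding 15-6-30: 15→(15−5)÷1=10=j, 6→(6−5)÷1=1=a, 30→(30−5)÷1=25=y.

jay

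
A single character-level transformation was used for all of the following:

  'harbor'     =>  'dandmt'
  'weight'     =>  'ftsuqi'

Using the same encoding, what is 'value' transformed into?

qgxmh

The output letters match the input read backwards, each shifted +12: harbor reversed is robrah. Read the word backwards and shift each letter +12.
On value: reverse → eulav; then shift: e+12=q, u+12=g, l+12=x, a+12=m, v+12=h.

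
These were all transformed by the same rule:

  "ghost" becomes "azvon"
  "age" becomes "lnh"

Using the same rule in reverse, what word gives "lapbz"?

suite

The output letters match the input read backwards, each shifted +7: ghost reversed is tsohg. Read the word backwards and shift each letter +7.
Undoing it on lapbz: shift back: l−7=e, a−7=t, p−7=i, b−7=u, z−7=s → etius; then reverse → suite.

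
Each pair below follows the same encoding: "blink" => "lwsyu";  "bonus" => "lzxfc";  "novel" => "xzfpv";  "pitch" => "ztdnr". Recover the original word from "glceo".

Shifts by position in blink: pos 0: b→l (+10), pos 1: l→w (+11), pos 2: i→s (+10), pos 3: n→y (+11) — repeating every 2. A repeating key of period 2 is used — shifts +10, +11 over and over.
Reversing it on glceo: g−10=w, l−11=a, c−10=s, e−11=t, o−10=e.

waste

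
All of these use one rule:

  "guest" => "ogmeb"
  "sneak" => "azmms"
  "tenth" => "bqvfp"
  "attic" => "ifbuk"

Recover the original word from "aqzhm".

serve

Shifts by position in guest: pos 0: g→o (+8), pos 1: u→g (+12), pos 2: e→m (+8), pos 3: s→e (+12) — repeating every 2. A repeating key of period 2 is used — shifts +8, +12 over and over.
Undoing it on aqzhm: a−8=s, q−12=e, z−8=r, h−12=v, m−8=e.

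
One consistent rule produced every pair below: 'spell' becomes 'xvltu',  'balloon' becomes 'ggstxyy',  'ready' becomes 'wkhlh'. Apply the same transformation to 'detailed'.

In spell: s→x is +5, p→v is +6, e→l is +7, l→t is +8 — the shift increases by 1 each position. Letter i (0-indexed) is shifted by i+5, so successive shifts are 5, 6, 7, ….
For detailed: d+5=i, e+6=k, t+7=a, a+8=i, i+9=r, l+10=v, e+11=p, d+12=p.

ikairvpp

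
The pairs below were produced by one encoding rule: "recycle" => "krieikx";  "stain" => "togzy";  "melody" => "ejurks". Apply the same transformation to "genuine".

Two steps: reverse the string, then apply a Caesar shift of +6.
For genuine: reverse → eniuneg; then shift: e+6=k, n+6=t, i+6=o, u+6=a, n+6=t, e+6=k, g+6=m.

ktoatkm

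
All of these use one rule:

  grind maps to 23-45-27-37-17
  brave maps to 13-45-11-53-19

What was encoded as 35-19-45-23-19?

merge

g(#7)→23 and r(#18)→45: differences scale by 2, so n = 2·pos + 9. Each letter becomes 2×(its alphabet position, a=1..z=26) + 9.
Undoing it on 35-19-45-23-19: 35→(35−9)÷2=13=m, 19→(19−9)÷2=5=e, 45→(45−9)÷2=18=r, 23→(23−9)÷2=7=g, 19→(19−9)÷2=5=e.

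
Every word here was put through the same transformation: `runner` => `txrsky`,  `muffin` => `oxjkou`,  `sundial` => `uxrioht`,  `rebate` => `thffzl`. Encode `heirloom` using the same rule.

In runner: r→t is +2, u→x is +3, n→r is +4, n→s is +5 — the shift increases by 1 each position. Letter i (0-indexed) is shifted by i+2, so successive shifts are 2, 3, 4, ….
On heirloom: h+2=j, e+3=h, i+4=m, r+5=w, l+6=r, o+7=v, o+8=w, m+9=v.

jhmwrvwv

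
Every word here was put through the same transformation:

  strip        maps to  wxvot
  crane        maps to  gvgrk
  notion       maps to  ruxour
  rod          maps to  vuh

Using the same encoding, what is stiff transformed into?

wxojj

The rule splits by letter class: vowels +6, consonants +4.
On stiff: s(cons)+4=w, t(cons)+4=x, i(vowel)+6=o, f(cons)+4=j, f(cons)+4=j.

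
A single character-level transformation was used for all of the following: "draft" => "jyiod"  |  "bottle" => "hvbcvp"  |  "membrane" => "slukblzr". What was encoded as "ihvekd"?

In draft: d→j is +6, r→y is +7, a→i is +8, f→o is +9 — the shift increases by 1 each position. The shift increases by 1 at each position, starting from +6: 6, 7, 8, ….
Decoding ihvekd: i−6=c, h−7=a, v−8=n, e−9=v, k−10=a, d−11=s.

canvas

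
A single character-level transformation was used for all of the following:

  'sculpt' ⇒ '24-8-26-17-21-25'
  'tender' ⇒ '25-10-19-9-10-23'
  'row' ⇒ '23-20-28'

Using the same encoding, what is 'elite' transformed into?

Letters become their 1-based position plus 5 (so a→6, b→7, …).
Applying it to elite: e=5→10, l=12→17, i=9→14, t=20→25, e=5→10.

10-17-14-25-10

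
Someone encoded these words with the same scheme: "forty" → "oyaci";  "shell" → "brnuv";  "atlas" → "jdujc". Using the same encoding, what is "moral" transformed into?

Shifts by position in forty: pos 0: f→o (+9), pos 1: o→y (+10), pos 2: r→a (+9), pos 3: t→c (+9), pos 4: y→i (+10) — repeating every 3. It's a Vigenère-style cipher with numeric key [9,10,9]: position i shifts by key[i mod 3].
On moral: m+9=v, o+10=y, r+9=a, a+9=j, l+10=v.

vyajv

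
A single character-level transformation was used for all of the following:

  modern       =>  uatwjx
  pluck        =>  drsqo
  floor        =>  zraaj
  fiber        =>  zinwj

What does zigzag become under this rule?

hichkc

m(12)→u(20) and o(14)→a(0) fit y≡3x+10 (mod 26); the inverse of 3 mod 26 is 9. This is an affine cipher: with a=0,…,z=25, each position x becomes (3x+10) mod 26.
On zigzag: z(25)→3·25+10≡7=h; i(8)→3·8+10≡8=i; g(6)→3·6+10≡2=c; z(25)→3·25+10≡7=h; a(0)→3·0+10≡10=k; g(6)→3·6+10≡2=c (all mod 26).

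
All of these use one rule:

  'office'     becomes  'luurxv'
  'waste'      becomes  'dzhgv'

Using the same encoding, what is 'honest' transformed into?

Each pair mirrors across the alphabet (o↔l, f↔u, f↔u): positions sum to 25. Each letter is replaced by its mirror in the alphabet: a↔z, b↔y, c↔x, and so on (the Atbash cipher).
On honest: h↔s, o↔l, n↔m, e↔v, s↔h, t↔g.

slmvhg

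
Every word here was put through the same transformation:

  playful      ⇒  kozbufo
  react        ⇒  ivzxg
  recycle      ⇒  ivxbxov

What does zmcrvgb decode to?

anxiety

Each pair mirrors across the alphabet (p↔k, l↔o, a↔z): positions sum to 25. Each letter is replaced by its mirror in the alphabet: a↔z, b↔y, c↔x, and so on (the Atbash cipher).
Undoing it on zmcrvgb: z↔a, m↔n, c↔x, r↔i, v↔e, g↔t, b↔y.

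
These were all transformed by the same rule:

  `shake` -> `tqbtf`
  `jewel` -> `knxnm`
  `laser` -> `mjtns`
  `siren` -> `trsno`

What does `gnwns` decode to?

fever

It's a Vigenère-style cipher with numeric key [1,9]: position i shifts by key[i mod 2].
Undoing it on gnwns: g−1=f, n−9=e, w−1=v, n−9=e, s−1=r.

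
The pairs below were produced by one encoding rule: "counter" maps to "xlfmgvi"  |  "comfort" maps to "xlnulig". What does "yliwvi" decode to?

Each pair mirrors across the alphabet (c↔x, o↔l, u↔f): positions sum to 25. Each letter is replaced by its mirror in the alphabet: a↔z, b↔y, c↔x, and so on (the Atbash cipher).
Undoing it on yliwvi: y↔b, l↔o, i↔r, w↔d, v↔e, i↔r.

border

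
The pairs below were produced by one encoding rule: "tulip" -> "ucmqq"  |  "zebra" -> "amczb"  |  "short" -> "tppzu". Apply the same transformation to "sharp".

tpbzq

It's a Vigenère-style cipher with numeric key [1,8]: position i shifts by key[i mod 2].
On sharp: s+1=t, h+8=p, a+1=b, r+8=z, p+1=q.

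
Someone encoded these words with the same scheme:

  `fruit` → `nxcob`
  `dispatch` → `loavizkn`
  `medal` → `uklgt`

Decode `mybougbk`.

Shifts by position in fruit: pos 0: f→n (+8), pos 1: r→x (+6), pos 2: u→c (+8), pos 3: i→o (+6) — repeating every 2. It's a Vigenère-style cipher with numeric key [8,6]: position i shifts by key[i mod 2].
Reversing it on mybougbk: m−8=e, y−6=s, b−8=t, o−6=i, u−8=m, g−6=a, b−8=t, k−6=e.

estimate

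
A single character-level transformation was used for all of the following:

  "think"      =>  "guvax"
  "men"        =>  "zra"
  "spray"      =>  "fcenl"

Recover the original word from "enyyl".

rally

Compare letters: t→g is +13, h→u is +13, i→v is +13 — a constant shift. This is a Caesar cipher with shift 13.
Reversing it on enyyl: e−13=r, n−13=a, y−13=l, y−13=l, l−13=y.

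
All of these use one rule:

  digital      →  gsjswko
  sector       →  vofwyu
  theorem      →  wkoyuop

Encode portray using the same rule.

syuwukb

The shift depends on letter class: consonant d→g is +3, but vowel i→s is +10. Vowels shift forward by 10 and consonants shift forward by 3.
Applying it to portray: p(cons)+3=s, o(vowel)+10=y, r(cons)+3=u, t(cons)+3=w, r(cons)+3=u, a(vowel)+10=k, y(cons)+3=b.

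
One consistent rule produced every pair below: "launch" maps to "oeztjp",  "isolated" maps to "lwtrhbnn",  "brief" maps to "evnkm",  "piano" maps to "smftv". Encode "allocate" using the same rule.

dpqujico

The shift increases by 1 at each position, starting from +3: 3, 4, 5, ….
For allocate: a+3=d, l+4=p, l+5=q, o+6=u, c+7=j, a+8=i, t+9=c, e+10=o.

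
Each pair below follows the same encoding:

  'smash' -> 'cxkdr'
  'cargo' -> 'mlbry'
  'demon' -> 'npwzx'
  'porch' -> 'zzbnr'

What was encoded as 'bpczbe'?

Shifts by position in smash: pos 0: s→c (+10), pos 1: m→x (+11), pos 2: a→k (+10), pos 3: s→d (+11) — repeating every 2. A repeating key of period 2 is used — shifts +10, +11 over and over.
Undoing it on bpczbe: b−10=r, p−11=e, c−10=s, z−11=o, b−10=r, e−11=t.

resort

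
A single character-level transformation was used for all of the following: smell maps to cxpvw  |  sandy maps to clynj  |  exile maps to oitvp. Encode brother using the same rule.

lczdspb

A repeating key of period 3 is used — shifts +10, +11, +11 over and over.
Applying it to brother: b+10=l, r+11=c, o+11=z, t+10=d, h+11=s, e+11=p, r+10=b.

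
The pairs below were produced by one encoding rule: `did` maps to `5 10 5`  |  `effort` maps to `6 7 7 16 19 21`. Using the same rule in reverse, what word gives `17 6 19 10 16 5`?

Each letter is replaced by its alphabet position (a=1..z=26) + 1.
Undoing it on 17 6 19 10 16 5: 17→(17−1)÷1=16=p, 6→(6−1)÷1=5=e, 19→(19−1)÷1=18=r, 10→(10−1)÷1=9=i, 16→(16−1)÷1=15=o, 5→(5−1)÷1=4=d.

period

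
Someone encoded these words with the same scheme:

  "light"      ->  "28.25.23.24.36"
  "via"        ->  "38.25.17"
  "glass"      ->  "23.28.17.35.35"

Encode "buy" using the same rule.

Letters become their 1-based position plus 16 (so a→17, b→18, …).
Applying it to buy: b=2→18, u=21→37, y=25→41.

18.37.41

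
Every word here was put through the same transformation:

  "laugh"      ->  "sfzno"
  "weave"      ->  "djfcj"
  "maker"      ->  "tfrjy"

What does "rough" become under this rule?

The shift depends on letter class: consonant l→s is +7, but vowel a→f is +5. The rule splits by letter class: vowels +5, consonants +7.
Applying it to rough: r(cons)+7=y, o(vowel)+5=t, u(vowel)+5=z, g(cons)+7=n, h(cons)+7=o.

ytzno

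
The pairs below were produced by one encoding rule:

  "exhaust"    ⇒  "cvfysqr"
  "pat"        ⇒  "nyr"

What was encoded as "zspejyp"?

burglar

It's a constant shift of +24 (ROT24).
Reversing it on zspejyp: z−24=b, s−24=u, p−24=r, e−24=g, j−24=l, y−24=a, p−24=r.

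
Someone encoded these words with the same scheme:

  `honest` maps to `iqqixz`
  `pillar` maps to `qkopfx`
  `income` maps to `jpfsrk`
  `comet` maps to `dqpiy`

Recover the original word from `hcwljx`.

gather

In honest: h→i is +1, o→q is +2, n→q is +3, e→i is +4 — the shift increases by 1 each position. The shift increases by 1 at each position, starting from +1: 1, 2, 3, ….
Undoing it on hcwljx: h−1=g, c−2=a, w−3=t, l−4=h, j−5=e, x−6=r.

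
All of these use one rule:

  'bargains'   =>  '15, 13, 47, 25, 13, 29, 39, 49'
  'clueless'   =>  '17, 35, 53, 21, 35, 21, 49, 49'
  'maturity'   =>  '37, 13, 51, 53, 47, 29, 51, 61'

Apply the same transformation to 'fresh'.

23, 47, 21, 49, 27

Each letter becomes 2×(its alphabet position, a=1..z=26) + 11.
Applying it to fresh: f=6→23, r=18→47, e=5→21, s=19→49, h=8→27.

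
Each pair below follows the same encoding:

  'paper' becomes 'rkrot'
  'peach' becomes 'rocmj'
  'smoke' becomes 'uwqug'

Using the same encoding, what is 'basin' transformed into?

Shifts by position in paper: pos 0: p→r (+2), pos 1: a→k (+10), pos 2: p→r (+2), pos 3: e→o (+10) — repeating every 2. It's a Vigenère-style cipher with numeric key [2,10]: position i shifts by key[i mod 2].
On basin: b+2=d, a+10=k, s+2=u, i+10=s, n+2=p.

dkusp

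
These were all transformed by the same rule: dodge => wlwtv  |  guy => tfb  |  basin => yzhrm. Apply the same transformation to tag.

Each pair mirrors across the alphabet (d↔w, o↔l, d↔w): positions sum to 25. This is the alphabet-reversal cipher (Atbash): a becomes z, b becomes y, etc.
Applying it to tag: t↔g, a↔z, g↔t.

gzt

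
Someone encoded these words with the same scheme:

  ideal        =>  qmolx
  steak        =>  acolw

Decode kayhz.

Each letter shifts forward by (position + 8), i.e. 8, 9, 10, … — the shift grows by one for each successive letter.
Decoding kayhz: k−8=c, a−9=r, y−10=o, h−11=w, z−12=n.

crown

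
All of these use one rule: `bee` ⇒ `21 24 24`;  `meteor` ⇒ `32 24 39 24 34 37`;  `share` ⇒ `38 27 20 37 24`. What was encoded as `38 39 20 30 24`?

stake

b is letter #2 and maps to 21: an offset of 19. Letters become their 1-based position plus 19 (so a→20, b→21, …).
Reversing it on 38 39 20 30 24: 38→(38−19)÷1=19=s, 39→(39−19)÷1=20=t, 20→(20−19)÷1=1=a, 30→(30−19)÷1=11=k, 24→(24−19)÷1=5=e.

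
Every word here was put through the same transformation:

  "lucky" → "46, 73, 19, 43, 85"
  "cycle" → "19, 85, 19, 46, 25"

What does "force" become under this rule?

Each letter becomes 3×(its alphabet position, a=1..z=26) + 10.
Applying it to force: f=6→28, o=15→55, r=18→64, c=3→19, e=5→25.

28, 55, 64, 19, 25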